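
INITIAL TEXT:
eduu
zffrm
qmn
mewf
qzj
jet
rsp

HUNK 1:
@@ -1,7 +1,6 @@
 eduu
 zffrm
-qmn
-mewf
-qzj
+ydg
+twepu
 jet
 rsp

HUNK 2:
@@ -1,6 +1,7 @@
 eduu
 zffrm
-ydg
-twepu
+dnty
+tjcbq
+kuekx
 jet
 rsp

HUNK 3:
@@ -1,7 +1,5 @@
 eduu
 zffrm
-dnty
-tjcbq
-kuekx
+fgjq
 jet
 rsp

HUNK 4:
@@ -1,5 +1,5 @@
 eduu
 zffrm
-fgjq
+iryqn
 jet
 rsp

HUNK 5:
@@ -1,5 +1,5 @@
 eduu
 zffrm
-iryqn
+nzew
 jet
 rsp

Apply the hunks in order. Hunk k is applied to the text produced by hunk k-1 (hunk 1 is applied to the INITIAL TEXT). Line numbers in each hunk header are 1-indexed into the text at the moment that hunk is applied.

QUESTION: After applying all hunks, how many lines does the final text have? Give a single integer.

Answer: 5

Derivation:
Hunk 1: at line 1 remove [qmn,mewf,qzj] add [ydg,twepu] -> 6 lines: eduu zffrm ydg twepu jet rsp
Hunk 2: at line 1 remove [ydg,twepu] add [dnty,tjcbq,kuekx] -> 7 lines: eduu zffrm dnty tjcbq kuekx jet rsp
Hunk 3: at line 1 remove [dnty,tjcbq,kuekx] add [fgjq] -> 5 lines: eduu zffrm fgjq jet rsp
Hunk 4: at line 1 remove [fgjq] add [iryqn] -> 5 lines: eduu zffrm iryqn jet rsp
Hunk 5: at line 1 remove [iryqn] add [nzew] -> 5 lines: eduu zffrm nzew jet rsp
Final line count: 5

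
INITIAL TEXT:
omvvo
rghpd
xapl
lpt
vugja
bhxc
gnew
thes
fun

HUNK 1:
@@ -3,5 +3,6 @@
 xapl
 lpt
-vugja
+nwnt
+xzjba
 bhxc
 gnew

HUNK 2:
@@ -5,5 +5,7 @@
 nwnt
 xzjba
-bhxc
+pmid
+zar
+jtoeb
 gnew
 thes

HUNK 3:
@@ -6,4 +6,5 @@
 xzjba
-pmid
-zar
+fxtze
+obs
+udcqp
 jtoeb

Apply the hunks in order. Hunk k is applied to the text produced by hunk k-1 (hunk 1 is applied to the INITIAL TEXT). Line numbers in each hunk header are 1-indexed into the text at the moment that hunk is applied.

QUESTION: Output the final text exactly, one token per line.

Answer: omvvo
rghpd
xapl
lpt
nwnt
xzjba
fxtze
obs
udcqp
jtoeb
gnew
thes
fun

Derivation:
Hunk 1: at line 3 remove [vugja] add [nwnt,xzjba] -> 10 lines: omvvo rghpd xapl lpt nwnt xzjba bhxc gnew thes fun
Hunk 2: at line 5 remove [bhxc] add [pmid,zar,jtoeb] -> 12 lines: omvvo rghpd xapl lpt nwnt xzjba pmid zar jtoeb gnew thes fun
Hunk 3: at line 6 remove [pmid,zar] add [fxtze,obs,udcqp] -> 13 lines: omvvo rghpd xapl lpt nwnt xzjba fxtze obs udcqp jtoeb gnew thes fun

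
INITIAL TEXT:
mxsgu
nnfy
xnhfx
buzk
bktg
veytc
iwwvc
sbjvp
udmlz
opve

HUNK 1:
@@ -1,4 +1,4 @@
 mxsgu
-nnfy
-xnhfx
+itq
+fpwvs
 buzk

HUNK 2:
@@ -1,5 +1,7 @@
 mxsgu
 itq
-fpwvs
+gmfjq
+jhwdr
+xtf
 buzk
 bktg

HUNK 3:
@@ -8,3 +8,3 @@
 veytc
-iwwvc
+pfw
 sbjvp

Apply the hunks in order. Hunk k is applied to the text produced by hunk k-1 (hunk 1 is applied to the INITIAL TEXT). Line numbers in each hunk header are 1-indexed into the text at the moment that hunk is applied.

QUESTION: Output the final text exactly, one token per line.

Hunk 1: at line 1 remove [nnfy,xnhfx] add [itq,fpwvs] -> 10 lines: mxsgu itq fpwvs buzk bktg veytc iwwvc sbjvp udmlz opve
Hunk 2: at line 1 remove [fpwvs] add [gmfjq,jhwdr,xtf] -> 12 lines: mxsgu itq gmfjq jhwdr xtf buzk bktg veytc iwwvc sbjvp udmlz opve
Hunk 3: at line 8 remove [iwwvc] add [pfw] -> 12 lines: mxsgu itq gmfjq jhwdr xtf buzk bktg veytc pfw sbjvp udmlz opve

Answer: mxsgu
itq
gmfjq
jhwdr
xtf
buzk
bktg
veytc
pfw
sbjvp
udmlz
opve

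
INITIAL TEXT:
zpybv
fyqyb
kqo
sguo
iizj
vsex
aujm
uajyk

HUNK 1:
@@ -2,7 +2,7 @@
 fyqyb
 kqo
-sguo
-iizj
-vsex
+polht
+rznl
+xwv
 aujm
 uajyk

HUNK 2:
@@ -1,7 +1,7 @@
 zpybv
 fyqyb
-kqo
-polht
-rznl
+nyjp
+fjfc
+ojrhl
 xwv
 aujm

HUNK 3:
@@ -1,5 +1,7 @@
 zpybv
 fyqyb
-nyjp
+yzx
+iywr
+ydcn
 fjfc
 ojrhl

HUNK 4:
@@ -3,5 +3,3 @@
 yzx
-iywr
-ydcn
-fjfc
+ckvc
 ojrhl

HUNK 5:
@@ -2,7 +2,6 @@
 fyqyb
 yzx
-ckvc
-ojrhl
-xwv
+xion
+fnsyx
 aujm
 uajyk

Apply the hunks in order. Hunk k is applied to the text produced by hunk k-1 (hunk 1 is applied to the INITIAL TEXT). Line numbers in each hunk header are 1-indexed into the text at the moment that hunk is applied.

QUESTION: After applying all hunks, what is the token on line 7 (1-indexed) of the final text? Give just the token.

Answer: uajyk

Derivation:
Hunk 1: at line 2 remove [sguo,iizj,vsex] add [polht,rznl,xwv] -> 8 lines: zpybv fyqyb kqo polht rznl xwv aujm uajyk
Hunk 2: at line 1 remove [kqo,polht,rznl] add [nyjp,fjfc,ojrhl] -> 8 lines: zpybv fyqyb nyjp fjfc ojrhl xwv aujm uajyk
Hunk 3: at line 1 remove [nyjp] add [yzx,iywr,ydcn] -> 10 lines: zpybv fyqyb yzx iywr ydcn fjfc ojrhl xwv aujm uajyk
Hunk 4: at line 3 remove [iywr,ydcn,fjfc] add [ckvc] -> 8 lines: zpybv fyqyb yzx ckvc ojrhl xwv aujm uajyk
Hunk 5: at line 2 remove [ckvc,ojrhl,xwv] add [xion,fnsyx] -> 7 lines: zpybv fyqyb yzx xion fnsyx aujm uajyk
Final line 7: uajyk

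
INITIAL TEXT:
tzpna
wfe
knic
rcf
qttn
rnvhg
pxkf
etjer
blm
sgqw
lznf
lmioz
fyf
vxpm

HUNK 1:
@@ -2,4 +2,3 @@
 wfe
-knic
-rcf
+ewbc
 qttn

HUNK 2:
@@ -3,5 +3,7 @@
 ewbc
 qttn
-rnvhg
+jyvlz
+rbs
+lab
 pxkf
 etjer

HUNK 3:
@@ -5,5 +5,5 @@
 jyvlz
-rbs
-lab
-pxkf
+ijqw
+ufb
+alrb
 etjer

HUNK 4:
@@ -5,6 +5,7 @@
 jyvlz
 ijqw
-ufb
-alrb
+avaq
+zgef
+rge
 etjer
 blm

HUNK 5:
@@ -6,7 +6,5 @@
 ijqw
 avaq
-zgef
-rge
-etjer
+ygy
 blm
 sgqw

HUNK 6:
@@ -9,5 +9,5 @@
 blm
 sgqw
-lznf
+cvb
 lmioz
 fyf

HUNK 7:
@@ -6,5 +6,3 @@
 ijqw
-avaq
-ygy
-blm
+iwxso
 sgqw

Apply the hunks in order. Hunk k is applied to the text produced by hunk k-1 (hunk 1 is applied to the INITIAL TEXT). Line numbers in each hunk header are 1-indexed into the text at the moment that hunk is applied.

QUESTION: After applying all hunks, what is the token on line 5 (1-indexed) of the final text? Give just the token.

Hunk 1: at line 2 remove [knic,rcf] add [ewbc] -> 13 lines: tzpna wfe ewbc qttn rnvhg pxkf etjer blm sgqw lznf lmioz fyf vxpm
Hunk 2: at line 3 remove [rnvhg] add [jyvlz,rbs,lab] -> 15 lines: tzpna wfe ewbc qttn jyvlz rbs lab pxkf etjer blm sgqw lznf lmioz fyf vxpm
Hunk 3: at line 5 remove [rbs,lab,pxkf] add [ijqw,ufb,alrb] -> 15 lines: tzpna wfe ewbc qttn jyvlz ijqw ufb alrb etjer blm sgqw lznf lmioz fyf vxpm
Hunk 4: at line 5 remove [ufb,alrb] add [avaq,zgef,rge] -> 16 lines: tzpna wfe ewbc qttn jyvlz ijqw avaq zgef rge etjer blm sgqw lznf lmioz fyf vxpm
Hunk 5: at line 6 remove [zgef,rge,etjer] add [ygy] -> 14 lines: tzpna wfe ewbc qttn jyvlz ijqw avaq ygy blm sgqw lznf lmioz fyf vxpm
Hunk 6: at line 9 remove [lznf] add [cvb] -> 14 lines: tzpna wfe ewbc qttn jyvlz ijqw avaq ygy blm sgqw cvb lmioz fyf vxpm
Hunk 7: at line 6 remove [avaq,ygy,blm] add [iwxso] -> 12 lines: tzpna wfe ewbc qttn jyvlz ijqw iwxso sgqw cvb lmioz fyf vxpm
Final line 5: jyvlz

Answer: jyvlz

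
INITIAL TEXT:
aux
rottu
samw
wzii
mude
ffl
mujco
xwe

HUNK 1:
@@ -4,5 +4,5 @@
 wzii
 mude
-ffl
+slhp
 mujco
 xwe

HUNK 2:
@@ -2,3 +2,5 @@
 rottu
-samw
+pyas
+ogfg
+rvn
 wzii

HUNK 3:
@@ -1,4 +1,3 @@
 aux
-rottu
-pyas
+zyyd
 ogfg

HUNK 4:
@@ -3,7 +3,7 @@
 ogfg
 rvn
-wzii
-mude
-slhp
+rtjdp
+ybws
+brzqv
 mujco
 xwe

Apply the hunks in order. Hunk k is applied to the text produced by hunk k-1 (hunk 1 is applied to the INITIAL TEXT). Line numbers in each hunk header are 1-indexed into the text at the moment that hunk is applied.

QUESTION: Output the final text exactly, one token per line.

Hunk 1: at line 4 remove [ffl] add [slhp] -> 8 lines: aux rottu samw wzii mude slhp mujco xwe
Hunk 2: at line 2 remove [samw] add [pyas,ogfg,rvn] -> 10 lines: aux rottu pyas ogfg rvn wzii mude slhp mujco xwe
Hunk 3: at line 1 remove [rottu,pyas] add [zyyd] -> 9 lines: aux zyyd ogfg rvn wzii mude slhp mujco xwe
Hunk 4: at line 3 remove [wzii,mude,slhp] add [rtjdp,ybws,brzqv] -> 9 lines: aux zyyd ogfg rvn rtjdp ybws brzqv mujco xwe

Answer: aux
zyyd
ogfg
rvn
rtjdp
ybws
brzqv
mujco
xwe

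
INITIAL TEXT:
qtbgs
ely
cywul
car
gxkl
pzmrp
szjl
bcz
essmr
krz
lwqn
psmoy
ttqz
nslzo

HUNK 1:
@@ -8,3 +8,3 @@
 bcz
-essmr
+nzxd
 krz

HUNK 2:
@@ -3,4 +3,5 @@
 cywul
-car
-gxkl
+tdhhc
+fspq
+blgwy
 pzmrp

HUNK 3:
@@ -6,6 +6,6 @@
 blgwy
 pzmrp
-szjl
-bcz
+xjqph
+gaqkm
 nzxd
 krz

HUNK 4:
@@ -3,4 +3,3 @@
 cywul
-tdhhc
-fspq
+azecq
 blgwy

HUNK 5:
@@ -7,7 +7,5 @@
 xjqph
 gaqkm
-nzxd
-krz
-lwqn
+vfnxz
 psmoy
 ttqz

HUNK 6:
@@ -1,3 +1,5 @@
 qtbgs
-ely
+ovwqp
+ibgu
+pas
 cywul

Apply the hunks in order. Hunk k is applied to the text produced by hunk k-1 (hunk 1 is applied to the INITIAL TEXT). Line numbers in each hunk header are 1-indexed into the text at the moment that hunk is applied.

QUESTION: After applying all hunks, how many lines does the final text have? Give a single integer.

Answer: 14

Derivation:
Hunk 1: at line 8 remove [essmr] add [nzxd] -> 14 lines: qtbgs ely cywul car gxkl pzmrp szjl bcz nzxd krz lwqn psmoy ttqz nslzo
Hunk 2: at line 3 remove [car,gxkl] add [tdhhc,fspq,blgwy] -> 15 lines: qtbgs ely cywul tdhhc fspq blgwy pzmrp szjl bcz nzxd krz lwqn psmoy ttqz nslzo
Hunk 3: at line 6 remove [szjl,bcz] add [xjqph,gaqkm] -> 15 lines: qtbgs ely cywul tdhhc fspq blgwy pzmrp xjqph gaqkm nzxd krz lwqn psmoy ttqz nslzo
Hunk 4: at line 3 remove [tdhhc,fspq] add [azecq] -> 14 lines: qtbgs ely cywul azecq blgwy pzmrp xjqph gaqkm nzxd krz lwqn psmoy ttqz nslzo
Hunk 5: at line 7 remove [nzxd,krz,lwqn] add [vfnxz] -> 12 lines: qtbgs ely cywul azecq blgwy pzmrp xjqph gaqkm vfnxz psmoy ttqz nslzo
Hunk 6: at line 1 remove [ely] add [ovwqp,ibgu,pas] -> 14 lines: qtbgs ovwqp ibgu pas cywul azecq blgwy pzmrp xjqph gaqkm vfnxz psmoy ttqz nslzo
Final line count: 14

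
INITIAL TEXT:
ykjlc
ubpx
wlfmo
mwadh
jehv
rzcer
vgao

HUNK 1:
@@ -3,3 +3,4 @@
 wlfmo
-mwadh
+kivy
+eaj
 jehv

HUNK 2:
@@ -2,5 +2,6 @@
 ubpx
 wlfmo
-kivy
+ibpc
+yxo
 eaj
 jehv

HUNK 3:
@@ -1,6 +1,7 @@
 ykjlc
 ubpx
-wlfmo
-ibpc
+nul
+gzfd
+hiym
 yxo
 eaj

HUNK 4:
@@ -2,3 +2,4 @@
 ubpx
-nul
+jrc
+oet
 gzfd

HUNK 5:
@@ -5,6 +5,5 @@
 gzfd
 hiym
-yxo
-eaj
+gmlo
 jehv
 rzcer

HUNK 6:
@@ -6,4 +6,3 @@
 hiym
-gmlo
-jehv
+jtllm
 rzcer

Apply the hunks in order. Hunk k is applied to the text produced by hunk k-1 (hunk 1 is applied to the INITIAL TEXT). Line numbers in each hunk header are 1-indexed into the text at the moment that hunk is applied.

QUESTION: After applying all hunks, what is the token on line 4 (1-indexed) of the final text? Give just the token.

Answer: oet

Derivation:
Hunk 1: at line 3 remove [mwadh] add [kivy,eaj] -> 8 lines: ykjlc ubpx wlfmo kivy eaj jehv rzcer vgao
Hunk 2: at line 2 remove [kivy] add [ibpc,yxo] -> 9 lines: ykjlc ubpx wlfmo ibpc yxo eaj jehv rzcer vgao
Hunk 3: at line 1 remove [wlfmo,ibpc] add [nul,gzfd,hiym] -> 10 lines: ykjlc ubpx nul gzfd hiym yxo eaj jehv rzcer vgao
Hunk 4: at line 2 remove [nul] add [jrc,oet] -> 11 lines: ykjlc ubpx jrc oet gzfd hiym yxo eaj jehv rzcer vgao
Hunk 5: at line 5 remove [yxo,eaj] add [gmlo] -> 10 lines: ykjlc ubpx jrc oet gzfd hiym gmlo jehv rzcer vgao
Hunk 6: at line 6 remove [gmlo,jehv] add [jtllm] -> 9 lines: ykjlc ubpx jrc oet gzfd hiym jtllm rzcer vgao
Final line 4: oet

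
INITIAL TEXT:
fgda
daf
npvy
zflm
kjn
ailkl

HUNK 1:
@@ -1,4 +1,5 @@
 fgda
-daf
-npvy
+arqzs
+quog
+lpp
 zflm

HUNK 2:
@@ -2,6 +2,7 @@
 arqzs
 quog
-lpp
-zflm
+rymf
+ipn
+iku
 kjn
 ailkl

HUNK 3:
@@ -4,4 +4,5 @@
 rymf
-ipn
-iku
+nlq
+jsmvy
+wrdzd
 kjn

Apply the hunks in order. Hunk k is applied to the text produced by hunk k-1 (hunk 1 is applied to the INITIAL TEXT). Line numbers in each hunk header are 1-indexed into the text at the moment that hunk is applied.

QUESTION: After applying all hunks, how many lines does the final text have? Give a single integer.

Hunk 1: at line 1 remove [daf,npvy] add [arqzs,quog,lpp] -> 7 lines: fgda arqzs quog lpp zflm kjn ailkl
Hunk 2: at line 2 remove [lpp,zflm] add [rymf,ipn,iku] -> 8 lines: fgda arqzs quog rymf ipn iku kjn ailkl
Hunk 3: at line 4 remove [ipn,iku] add [nlq,jsmvy,wrdzd] -> 9 lines: fgda arqzs quog rymf nlq jsmvy wrdzd kjn ailkl
Final line count: 9

Answer: 9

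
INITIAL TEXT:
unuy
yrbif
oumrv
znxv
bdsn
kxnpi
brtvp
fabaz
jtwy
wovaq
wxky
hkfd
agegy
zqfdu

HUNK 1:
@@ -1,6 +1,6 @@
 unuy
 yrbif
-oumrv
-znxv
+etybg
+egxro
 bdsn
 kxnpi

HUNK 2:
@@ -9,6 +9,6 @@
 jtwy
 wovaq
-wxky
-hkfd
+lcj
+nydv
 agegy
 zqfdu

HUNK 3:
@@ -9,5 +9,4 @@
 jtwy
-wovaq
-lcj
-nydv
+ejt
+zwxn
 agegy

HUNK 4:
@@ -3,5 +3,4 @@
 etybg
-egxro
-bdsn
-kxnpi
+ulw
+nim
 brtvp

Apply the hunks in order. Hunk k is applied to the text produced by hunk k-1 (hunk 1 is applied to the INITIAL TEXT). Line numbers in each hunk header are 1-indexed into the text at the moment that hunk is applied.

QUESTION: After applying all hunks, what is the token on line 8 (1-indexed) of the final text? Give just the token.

Answer: jtwy

Derivation:
Hunk 1: at line 1 remove [oumrv,znxv] add [etybg,egxro] -> 14 lines: unuy yrbif etybg egxro bdsn kxnpi brtvp fabaz jtwy wovaq wxky hkfd agegy zqfdu
Hunk 2: at line 9 remove [wxky,hkfd] add [lcj,nydv] -> 14 lines: unuy yrbif etybg egxro bdsn kxnpi brtvp fabaz jtwy wovaq lcj nydv agegy zqfdu
Hunk 3: at line 9 remove [wovaq,lcj,nydv] add [ejt,zwxn] -> 13 lines: unuy yrbif etybg egxro bdsn kxnpi brtvp fabaz jtwy ejt zwxn agegy zqfdu
Hunk 4: at line 3 remove [egxro,bdsn,kxnpi] add [ulw,nim] -> 12 lines: unuy yrbif etybg ulw nim brtvp fabaz jtwy ejt zwxn agegy zqfdu
Final line 8: jtwy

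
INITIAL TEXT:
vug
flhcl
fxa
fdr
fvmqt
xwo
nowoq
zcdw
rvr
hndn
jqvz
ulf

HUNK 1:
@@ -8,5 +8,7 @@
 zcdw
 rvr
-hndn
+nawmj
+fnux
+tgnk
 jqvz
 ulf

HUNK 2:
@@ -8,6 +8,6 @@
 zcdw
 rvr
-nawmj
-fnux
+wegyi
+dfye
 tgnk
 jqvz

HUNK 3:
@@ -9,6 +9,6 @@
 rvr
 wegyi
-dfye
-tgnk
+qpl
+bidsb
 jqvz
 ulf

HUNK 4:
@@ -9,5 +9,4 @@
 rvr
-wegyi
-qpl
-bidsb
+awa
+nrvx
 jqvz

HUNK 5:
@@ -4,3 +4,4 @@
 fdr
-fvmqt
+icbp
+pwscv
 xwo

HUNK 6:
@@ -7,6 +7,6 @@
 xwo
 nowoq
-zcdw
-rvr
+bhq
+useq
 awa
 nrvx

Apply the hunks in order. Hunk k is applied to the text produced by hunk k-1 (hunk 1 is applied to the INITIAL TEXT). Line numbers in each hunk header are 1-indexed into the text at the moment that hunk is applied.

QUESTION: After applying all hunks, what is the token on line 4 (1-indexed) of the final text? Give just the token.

Hunk 1: at line 8 remove [hndn] add [nawmj,fnux,tgnk] -> 14 lines: vug flhcl fxa fdr fvmqt xwo nowoq zcdw rvr nawmj fnux tgnk jqvz ulf
Hunk 2: at line 8 remove [nawmj,fnux] add [wegyi,dfye] -> 14 lines: vug flhcl fxa fdr fvmqt xwo nowoq zcdw rvr wegyi dfye tgnk jqvz ulf
Hunk 3: at line 9 remove [dfye,tgnk] add [qpl,bidsb] -> 14 lines: vug flhcl fxa fdr fvmqt xwo nowoq zcdw rvr wegyi qpl bidsb jqvz ulf
Hunk 4: at line 9 remove [wegyi,qpl,bidsb] add [awa,nrvx] -> 13 lines: vug flhcl fxa fdr fvmqt xwo nowoq zcdw rvr awa nrvx jqvz ulf
Hunk 5: at line 4 remove [fvmqt] add [icbp,pwscv] -> 14 lines: vug flhcl fxa fdr icbp pwscv xwo nowoq zcdw rvr awa nrvx jqvz ulf
Hunk 6: at line 7 remove [zcdw,rvr] add [bhq,useq] -> 14 lines: vug flhcl fxa fdr icbp pwscv xwo nowoq bhq useq awa nrvx jqvz ulf
Final line 4: fdr

Answer: fdr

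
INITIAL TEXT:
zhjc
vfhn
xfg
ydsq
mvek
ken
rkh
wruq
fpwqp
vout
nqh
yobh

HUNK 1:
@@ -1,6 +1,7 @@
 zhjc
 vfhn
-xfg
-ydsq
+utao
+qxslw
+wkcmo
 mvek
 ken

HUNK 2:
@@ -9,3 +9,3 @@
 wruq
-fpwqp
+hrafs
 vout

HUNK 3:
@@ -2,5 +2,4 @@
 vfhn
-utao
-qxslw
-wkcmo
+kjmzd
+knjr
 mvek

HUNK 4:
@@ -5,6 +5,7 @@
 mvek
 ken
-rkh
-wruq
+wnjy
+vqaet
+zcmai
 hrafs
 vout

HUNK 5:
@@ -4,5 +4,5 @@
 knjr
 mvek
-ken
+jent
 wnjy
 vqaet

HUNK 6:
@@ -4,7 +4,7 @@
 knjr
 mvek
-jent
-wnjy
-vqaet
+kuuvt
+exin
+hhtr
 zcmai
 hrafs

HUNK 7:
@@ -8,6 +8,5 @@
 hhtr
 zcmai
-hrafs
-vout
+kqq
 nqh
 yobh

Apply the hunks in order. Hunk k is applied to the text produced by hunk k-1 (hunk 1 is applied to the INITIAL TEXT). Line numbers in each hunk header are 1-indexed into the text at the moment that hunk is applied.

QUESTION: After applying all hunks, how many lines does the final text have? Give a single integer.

Answer: 12

Derivation:
Hunk 1: at line 1 remove [xfg,ydsq] add [utao,qxslw,wkcmo] -> 13 lines: zhjc vfhn utao qxslw wkcmo mvek ken rkh wruq fpwqp vout nqh yobh
Hunk 2: at line 9 remove [fpwqp] add [hrafs] -> 13 lines: zhjc vfhn utao qxslw wkcmo mvek ken rkh wruq hrafs vout nqh yobh
Hunk 3: at line 2 remove [utao,qxslw,wkcmo] add [kjmzd,knjr] -> 12 lines: zhjc vfhn kjmzd knjr mvek ken rkh wruq hrafs vout nqh yobh
Hunk 4: at line 5 remove [rkh,wruq] add [wnjy,vqaet,zcmai] -> 13 lines: zhjc vfhn kjmzd knjr mvek ken wnjy vqaet zcmai hrafs vout nqh yobh
Hunk 5: at line 4 remove [ken] add [jent] -> 13 lines: zhjc vfhn kjmzd knjr mvek jent wnjy vqaet zcmai hrafs vout nqh yobh
Hunk 6: at line 4 remove [jent,wnjy,vqaet] add [kuuvt,exin,hhtr] -> 13 lines: zhjc vfhn kjmzd knjr mvek kuuvt exin hhtr zcmai hrafs vout nqh yobh
Hunk 7: at line 8 remove [hrafs,vout] add [kqq] -> 12 lines: zhjc vfhn kjmzd knjr mvek kuuvt exin hhtr zcmai kqq nqh yobh
Final line count: 12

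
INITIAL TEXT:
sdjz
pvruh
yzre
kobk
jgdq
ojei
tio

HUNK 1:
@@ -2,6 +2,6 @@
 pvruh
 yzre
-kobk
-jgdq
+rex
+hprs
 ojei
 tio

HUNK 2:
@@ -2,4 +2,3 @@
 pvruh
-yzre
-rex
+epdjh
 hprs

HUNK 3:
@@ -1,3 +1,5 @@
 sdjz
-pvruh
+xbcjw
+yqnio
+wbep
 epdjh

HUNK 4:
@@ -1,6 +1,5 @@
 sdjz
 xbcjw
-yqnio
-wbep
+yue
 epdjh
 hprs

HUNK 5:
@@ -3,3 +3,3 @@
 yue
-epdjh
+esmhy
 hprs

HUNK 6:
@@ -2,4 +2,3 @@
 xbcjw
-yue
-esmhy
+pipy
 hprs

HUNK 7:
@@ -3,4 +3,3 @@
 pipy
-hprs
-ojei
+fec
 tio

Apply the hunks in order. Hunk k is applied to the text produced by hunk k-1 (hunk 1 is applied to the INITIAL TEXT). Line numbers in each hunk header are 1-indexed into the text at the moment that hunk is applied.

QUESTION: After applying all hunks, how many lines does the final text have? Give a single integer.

Answer: 5

Derivation:
Hunk 1: at line 2 remove [kobk,jgdq] add [rex,hprs] -> 7 lines: sdjz pvruh yzre rex hprs ojei tio
Hunk 2: at line 2 remove [yzre,rex] add [epdjh] -> 6 lines: sdjz pvruh epdjh hprs ojei tio
Hunk 3: at line 1 remove [pvruh] add [xbcjw,yqnio,wbep] -> 8 lines: sdjz xbcjw yqnio wbep epdjh hprs ojei tio
Hunk 4: at line 1 remove [yqnio,wbep] add [yue] -> 7 lines: sdjz xbcjw yue epdjh hprs ojei tio
Hunk 5: at line 3 remove [epdjh] add [esmhy] -> 7 lines: sdjz xbcjw yue esmhy hprs ojei tio
Hunk 6: at line 2 remove [yue,esmhy] add [pipy] -> 6 lines: sdjz xbcjw pipy hprs ojei tio
Hunk 7: at line 3 remove [hprs,ojei] add [fec] -> 5 lines: sdjz xbcjw pipy fec tio
Final line count: 5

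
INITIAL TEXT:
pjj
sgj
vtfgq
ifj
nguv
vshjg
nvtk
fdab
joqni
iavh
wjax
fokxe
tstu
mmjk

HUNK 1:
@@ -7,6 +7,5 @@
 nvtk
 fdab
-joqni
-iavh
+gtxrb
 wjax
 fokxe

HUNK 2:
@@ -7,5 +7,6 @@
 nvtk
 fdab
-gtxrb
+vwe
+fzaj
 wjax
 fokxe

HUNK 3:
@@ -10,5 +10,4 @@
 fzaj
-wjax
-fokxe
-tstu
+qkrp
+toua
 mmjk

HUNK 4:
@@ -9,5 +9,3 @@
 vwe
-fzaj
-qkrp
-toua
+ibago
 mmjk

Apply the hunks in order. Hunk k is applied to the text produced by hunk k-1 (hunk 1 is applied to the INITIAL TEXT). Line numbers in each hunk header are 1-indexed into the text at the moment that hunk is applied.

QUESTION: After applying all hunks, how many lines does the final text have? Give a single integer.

Hunk 1: at line 7 remove [joqni,iavh] add [gtxrb] -> 13 lines: pjj sgj vtfgq ifj nguv vshjg nvtk fdab gtxrb wjax fokxe tstu mmjk
Hunk 2: at line 7 remove [gtxrb] add [vwe,fzaj] -> 14 lines: pjj sgj vtfgq ifj nguv vshjg nvtk fdab vwe fzaj wjax fokxe tstu mmjk
Hunk 3: at line 10 remove [wjax,fokxe,tstu] add [qkrp,toua] -> 13 lines: pjj sgj vtfgq ifj nguv vshjg nvtk fdab vwe fzaj qkrp toua mmjk
Hunk 4: at line 9 remove [fzaj,qkrp,toua] add [ibago] -> 11 lines: pjj sgj vtfgq ifj nguv vshjg nvtk fdab vwe ibago mmjk
Final line count: 11

Answer: 11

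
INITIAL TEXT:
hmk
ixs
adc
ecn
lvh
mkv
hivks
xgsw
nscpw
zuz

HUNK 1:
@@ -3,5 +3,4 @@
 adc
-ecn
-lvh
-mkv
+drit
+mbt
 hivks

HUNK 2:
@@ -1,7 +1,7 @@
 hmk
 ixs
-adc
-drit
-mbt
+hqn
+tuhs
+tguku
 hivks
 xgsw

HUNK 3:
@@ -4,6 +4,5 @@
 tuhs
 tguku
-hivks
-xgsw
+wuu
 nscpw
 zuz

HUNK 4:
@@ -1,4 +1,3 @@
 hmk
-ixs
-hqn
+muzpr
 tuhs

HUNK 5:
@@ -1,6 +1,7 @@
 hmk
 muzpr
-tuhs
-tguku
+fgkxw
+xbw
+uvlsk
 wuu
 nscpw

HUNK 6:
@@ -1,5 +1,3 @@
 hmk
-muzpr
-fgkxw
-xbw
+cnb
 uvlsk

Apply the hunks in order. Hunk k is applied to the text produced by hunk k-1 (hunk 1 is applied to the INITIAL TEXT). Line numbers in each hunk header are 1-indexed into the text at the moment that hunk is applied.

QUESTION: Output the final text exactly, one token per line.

Hunk 1: at line 3 remove [ecn,lvh,mkv] add [drit,mbt] -> 9 lines: hmk ixs adc drit mbt hivks xgsw nscpw zuz
Hunk 2: at line 1 remove [adc,drit,mbt] add [hqn,tuhs,tguku] -> 9 lines: hmk ixs hqn tuhs tguku hivks xgsw nscpw zuz
Hunk 3: at line 4 remove [hivks,xgsw] add [wuu] -> 8 lines: hmk ixs hqn tuhs tguku wuu nscpw zuz
Hunk 4: at line 1 remove [ixs,hqn] add [muzpr] -> 7 lines: hmk muzpr tuhs tguku wuu nscpw zuz
Hunk 5: at line 1 remove [tuhs,tguku] add [fgkxw,xbw,uvlsk] -> 8 lines: hmk muzpr fgkxw xbw uvlsk wuu nscpw zuz
Hunk 6: at line 1 remove [muzpr,fgkxw,xbw] add [cnb] -> 6 lines: hmk cnb uvlsk wuu nscpw zuz

Answer: hmk
cnb
uvlsk
wuu
nscpw
zuz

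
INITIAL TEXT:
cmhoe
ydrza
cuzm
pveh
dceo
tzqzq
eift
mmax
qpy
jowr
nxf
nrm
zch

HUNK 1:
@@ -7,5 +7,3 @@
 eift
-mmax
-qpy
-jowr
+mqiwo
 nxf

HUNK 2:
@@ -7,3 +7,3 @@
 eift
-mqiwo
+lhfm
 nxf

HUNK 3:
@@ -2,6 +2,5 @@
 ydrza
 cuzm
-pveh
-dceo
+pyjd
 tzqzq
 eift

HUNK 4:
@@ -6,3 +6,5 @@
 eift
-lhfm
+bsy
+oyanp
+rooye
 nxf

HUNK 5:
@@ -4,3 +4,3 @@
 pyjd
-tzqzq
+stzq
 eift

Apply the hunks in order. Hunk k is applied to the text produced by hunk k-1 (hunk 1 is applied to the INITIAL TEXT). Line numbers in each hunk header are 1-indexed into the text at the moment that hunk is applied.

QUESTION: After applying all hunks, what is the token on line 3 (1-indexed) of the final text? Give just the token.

Answer: cuzm

Derivation:
Hunk 1: at line 7 remove [mmax,qpy,jowr] add [mqiwo] -> 11 lines: cmhoe ydrza cuzm pveh dceo tzqzq eift mqiwo nxf nrm zch
Hunk 2: at line 7 remove [mqiwo] add [lhfm] -> 11 lines: cmhoe ydrza cuzm pveh dceo tzqzq eift lhfm nxf nrm zch
Hunk 3: at line 2 remove [pveh,dceo] add [pyjd] -> 10 lines: cmhoe ydrza cuzm pyjd tzqzq eift lhfm nxf nrm zch
Hunk 4: at line 6 remove [lhfm] add [bsy,oyanp,rooye] -> 12 lines: cmhoe ydrza cuzm pyjd tzqzq eift bsy oyanp rooye nxf nrm zch
Hunk 5: at line 4 remove [tzqzq] add [stzq] -> 12 lines: cmhoe ydrza cuzm pyjd stzq eift bsy oyanp rooye nxf nrm zch
Final line 3: cuzm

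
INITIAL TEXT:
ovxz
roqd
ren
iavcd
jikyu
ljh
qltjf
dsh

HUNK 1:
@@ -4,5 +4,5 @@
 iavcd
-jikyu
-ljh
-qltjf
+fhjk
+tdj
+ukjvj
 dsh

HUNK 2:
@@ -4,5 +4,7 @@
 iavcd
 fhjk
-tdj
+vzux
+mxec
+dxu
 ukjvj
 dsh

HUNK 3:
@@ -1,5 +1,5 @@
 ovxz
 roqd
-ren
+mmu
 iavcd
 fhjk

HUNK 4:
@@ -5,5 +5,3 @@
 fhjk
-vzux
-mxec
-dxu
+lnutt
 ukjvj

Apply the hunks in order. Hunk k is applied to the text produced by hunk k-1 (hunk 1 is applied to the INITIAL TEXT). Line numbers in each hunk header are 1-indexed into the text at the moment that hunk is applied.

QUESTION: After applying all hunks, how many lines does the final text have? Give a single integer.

Hunk 1: at line 4 remove [jikyu,ljh,qltjf] add [fhjk,tdj,ukjvj] -> 8 lines: ovxz roqd ren iavcd fhjk tdj ukjvj dsh
Hunk 2: at line 4 remove [tdj] add [vzux,mxec,dxu] -> 10 lines: ovxz roqd ren iavcd fhjk vzux mxec dxu ukjvj dsh
Hunk 3: at line 1 remove [ren] add [mmu] -> 10 lines: ovxz roqd mmu iavcd fhjk vzux mxec dxu ukjvj dsh
Hunk 4: at line 5 remove [vzux,mxec,dxu] add [lnutt] -> 8 lines: ovxz roqd mmu iavcd fhjk lnutt ukjvj dsh
Final line count: 8

Answer: 8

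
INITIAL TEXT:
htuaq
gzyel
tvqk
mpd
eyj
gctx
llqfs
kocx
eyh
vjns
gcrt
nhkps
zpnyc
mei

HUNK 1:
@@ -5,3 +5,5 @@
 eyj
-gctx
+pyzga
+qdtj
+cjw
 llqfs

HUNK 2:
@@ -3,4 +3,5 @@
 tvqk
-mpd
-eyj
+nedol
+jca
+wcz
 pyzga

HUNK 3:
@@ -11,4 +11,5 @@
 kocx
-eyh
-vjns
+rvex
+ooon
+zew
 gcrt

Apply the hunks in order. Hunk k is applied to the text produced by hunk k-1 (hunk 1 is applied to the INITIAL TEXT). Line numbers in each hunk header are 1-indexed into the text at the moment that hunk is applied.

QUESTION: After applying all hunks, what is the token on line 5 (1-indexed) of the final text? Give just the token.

Hunk 1: at line 5 remove [gctx] add [pyzga,qdtj,cjw] -> 16 lines: htuaq gzyel tvqk mpd eyj pyzga qdtj cjw llqfs kocx eyh vjns gcrt nhkps zpnyc mei
Hunk 2: at line 3 remove [mpd,eyj] add [nedol,jca,wcz] -> 17 lines: htuaq gzyel tvqk nedol jca wcz pyzga qdtj cjw llqfs kocx eyh vjns gcrt nhkps zpnyc mei
Hunk 3: at line 11 remove [eyh,vjns] add [rvex,ooon,zew] -> 18 lines: htuaq gzyel tvqk nedol jca wcz pyzga qdtj cjw llqfs kocx rvex ooon zew gcrt nhkps zpnyc mei
Final line 5: jca

Answer: jca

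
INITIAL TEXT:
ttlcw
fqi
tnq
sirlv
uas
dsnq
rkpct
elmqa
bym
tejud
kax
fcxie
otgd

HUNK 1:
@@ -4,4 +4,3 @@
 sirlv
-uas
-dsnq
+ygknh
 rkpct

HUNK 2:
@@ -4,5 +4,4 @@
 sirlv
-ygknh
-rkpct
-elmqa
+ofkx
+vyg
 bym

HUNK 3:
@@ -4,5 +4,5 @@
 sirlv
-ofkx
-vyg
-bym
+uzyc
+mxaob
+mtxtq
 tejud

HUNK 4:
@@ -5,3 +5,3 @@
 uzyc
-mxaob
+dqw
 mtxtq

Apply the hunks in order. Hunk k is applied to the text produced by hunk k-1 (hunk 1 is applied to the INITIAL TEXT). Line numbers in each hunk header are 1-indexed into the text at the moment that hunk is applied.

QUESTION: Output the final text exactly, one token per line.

Hunk 1: at line 4 remove [uas,dsnq] add [ygknh] -> 12 lines: ttlcw fqi tnq sirlv ygknh rkpct elmqa bym tejud kax fcxie otgd
Hunk 2: at line 4 remove [ygknh,rkpct,elmqa] add [ofkx,vyg] -> 11 lines: ttlcw fqi tnq sirlv ofkx vyg bym tejud kax fcxie otgd
Hunk 3: at line 4 remove [ofkx,vyg,bym] add [uzyc,mxaob,mtxtq] -> 11 lines: ttlcw fqi tnq sirlv uzyc mxaob mtxtq tejud kax fcxie otgd
Hunk 4: at line 5 remove [mxaob] add [dqw] -> 11 lines: ttlcw fqi tnq sirlv uzyc dqw mtxtq tejud kax fcxie otgd

Answer: ttlcw
fqi
tnq
sirlv
uzyc
dqw
mtxtq
tejud
kax
fcxie
otgd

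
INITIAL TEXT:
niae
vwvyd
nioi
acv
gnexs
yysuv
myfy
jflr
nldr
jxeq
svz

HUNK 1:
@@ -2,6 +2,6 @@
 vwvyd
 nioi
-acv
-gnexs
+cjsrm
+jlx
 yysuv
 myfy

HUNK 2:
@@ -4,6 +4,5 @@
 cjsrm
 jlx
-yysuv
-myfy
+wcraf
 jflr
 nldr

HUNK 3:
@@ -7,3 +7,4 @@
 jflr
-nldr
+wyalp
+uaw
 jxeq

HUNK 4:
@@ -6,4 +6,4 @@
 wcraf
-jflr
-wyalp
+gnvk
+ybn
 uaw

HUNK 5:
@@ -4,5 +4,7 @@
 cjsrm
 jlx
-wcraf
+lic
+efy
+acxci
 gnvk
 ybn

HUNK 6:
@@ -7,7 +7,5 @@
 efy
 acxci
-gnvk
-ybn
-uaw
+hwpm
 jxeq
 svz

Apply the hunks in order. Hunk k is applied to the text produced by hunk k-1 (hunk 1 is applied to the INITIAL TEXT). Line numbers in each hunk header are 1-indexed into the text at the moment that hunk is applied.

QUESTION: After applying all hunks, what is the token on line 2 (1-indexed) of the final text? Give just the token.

Hunk 1: at line 2 remove [acv,gnexs] add [cjsrm,jlx] -> 11 lines: niae vwvyd nioi cjsrm jlx yysuv myfy jflr nldr jxeq svz
Hunk 2: at line 4 remove [yysuv,myfy] add [wcraf] -> 10 lines: niae vwvyd nioi cjsrm jlx wcraf jflr nldr jxeq svz
Hunk 3: at line 7 remove [nldr] add [wyalp,uaw] -> 11 lines: niae vwvyd nioi cjsrm jlx wcraf jflr wyalp uaw jxeq svz
Hunk 4: at line 6 remove [jflr,wyalp] add [gnvk,ybn] -> 11 lines: niae vwvyd nioi cjsrm jlx wcraf gnvk ybn uaw jxeq svz
Hunk 5: at line 4 remove [wcraf] add [lic,efy,acxci] -> 13 lines: niae vwvyd nioi cjsrm jlx lic efy acxci gnvk ybn uaw jxeq svz
Hunk 6: at line 7 remove [gnvk,ybn,uaw] add [hwpm] -> 11 lines: niae vwvyd nioi cjsrm jlx lic efy acxci hwpm jxeq svz
Final line 2: vwvyd

Answer: vwvyd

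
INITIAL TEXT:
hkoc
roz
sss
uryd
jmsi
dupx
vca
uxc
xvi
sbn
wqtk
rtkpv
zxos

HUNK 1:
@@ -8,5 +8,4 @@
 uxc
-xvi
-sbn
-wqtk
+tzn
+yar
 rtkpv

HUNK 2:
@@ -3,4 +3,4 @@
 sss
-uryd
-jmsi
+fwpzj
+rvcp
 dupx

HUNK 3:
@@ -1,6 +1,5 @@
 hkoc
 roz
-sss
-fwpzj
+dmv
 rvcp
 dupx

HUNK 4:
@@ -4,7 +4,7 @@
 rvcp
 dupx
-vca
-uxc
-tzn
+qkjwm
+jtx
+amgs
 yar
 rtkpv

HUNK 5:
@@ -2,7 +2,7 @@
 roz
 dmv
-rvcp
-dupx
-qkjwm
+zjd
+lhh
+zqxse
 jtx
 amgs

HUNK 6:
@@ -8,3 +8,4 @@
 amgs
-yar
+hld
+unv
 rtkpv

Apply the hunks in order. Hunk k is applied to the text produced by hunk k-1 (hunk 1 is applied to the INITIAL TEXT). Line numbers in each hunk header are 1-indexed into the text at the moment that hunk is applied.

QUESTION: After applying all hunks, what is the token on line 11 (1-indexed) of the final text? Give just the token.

Answer: rtkpv

Derivation:
Hunk 1: at line 8 remove [xvi,sbn,wqtk] add [tzn,yar] -> 12 lines: hkoc roz sss uryd jmsi dupx vca uxc tzn yar rtkpv zxos
Hunk 2: at line 3 remove [uryd,jmsi] add [fwpzj,rvcp] -> 12 lines: hkoc roz sss fwpzj rvcp dupx vca uxc tzn yar rtkpv zxos
Hunk 3: at line 1 remove [sss,fwpzj] add [dmv] -> 11 lines: hkoc roz dmv rvcp dupx vca uxc tzn yar rtkpv zxos
Hunk 4: at line 4 remove [vca,uxc,tzn] add [qkjwm,jtx,amgs] -> 11 lines: hkoc roz dmv rvcp dupx qkjwm jtx amgs yar rtkpv zxos
Hunk 5: at line 2 remove [rvcp,dupx,qkjwm] add [zjd,lhh,zqxse] -> 11 lines: hkoc roz dmv zjd lhh zqxse jtx amgs yar rtkpv zxos
Hunk 6: at line 8 remove [yar] add [hld,unv] -> 12 lines: hkoc roz dmv zjd lhh zqxse jtx amgs hld unv rtkpv zxos
Final line 11: rtkpv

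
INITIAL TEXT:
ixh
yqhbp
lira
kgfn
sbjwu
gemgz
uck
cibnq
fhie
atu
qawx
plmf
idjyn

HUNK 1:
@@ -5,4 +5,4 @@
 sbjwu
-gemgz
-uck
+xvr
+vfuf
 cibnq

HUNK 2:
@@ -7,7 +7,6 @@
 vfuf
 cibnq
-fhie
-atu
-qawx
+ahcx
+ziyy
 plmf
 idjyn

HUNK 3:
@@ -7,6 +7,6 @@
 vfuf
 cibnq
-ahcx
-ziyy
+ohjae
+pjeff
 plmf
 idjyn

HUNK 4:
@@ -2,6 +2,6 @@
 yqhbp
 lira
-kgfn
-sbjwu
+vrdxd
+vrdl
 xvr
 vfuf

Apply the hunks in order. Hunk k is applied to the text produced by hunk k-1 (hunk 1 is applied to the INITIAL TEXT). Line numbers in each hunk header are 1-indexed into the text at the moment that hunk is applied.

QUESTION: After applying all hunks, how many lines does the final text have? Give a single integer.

Answer: 12

Derivation:
Hunk 1: at line 5 remove [gemgz,uck] add [xvr,vfuf] -> 13 lines: ixh yqhbp lira kgfn sbjwu xvr vfuf cibnq fhie atu qawx plmf idjyn
Hunk 2: at line 7 remove [fhie,atu,qawx] add [ahcx,ziyy] -> 12 lines: ixh yqhbp lira kgfn sbjwu xvr vfuf cibnq ahcx ziyy plmf idjyn
Hunk 3: at line 7 remove [ahcx,ziyy] add [ohjae,pjeff] -> 12 lines: ixh yqhbp lira kgfn sbjwu xvr vfuf cibnq ohjae pjeff plmf idjyn
Hunk 4: at line 2 remove [kgfn,sbjwu] add [vrdxd,vrdl] -> 12 lines: ixh yqhbp lira vrdxd vrdl xvr vfuf cibnq ohjae pjeff plmf idjyn
Final line count: 12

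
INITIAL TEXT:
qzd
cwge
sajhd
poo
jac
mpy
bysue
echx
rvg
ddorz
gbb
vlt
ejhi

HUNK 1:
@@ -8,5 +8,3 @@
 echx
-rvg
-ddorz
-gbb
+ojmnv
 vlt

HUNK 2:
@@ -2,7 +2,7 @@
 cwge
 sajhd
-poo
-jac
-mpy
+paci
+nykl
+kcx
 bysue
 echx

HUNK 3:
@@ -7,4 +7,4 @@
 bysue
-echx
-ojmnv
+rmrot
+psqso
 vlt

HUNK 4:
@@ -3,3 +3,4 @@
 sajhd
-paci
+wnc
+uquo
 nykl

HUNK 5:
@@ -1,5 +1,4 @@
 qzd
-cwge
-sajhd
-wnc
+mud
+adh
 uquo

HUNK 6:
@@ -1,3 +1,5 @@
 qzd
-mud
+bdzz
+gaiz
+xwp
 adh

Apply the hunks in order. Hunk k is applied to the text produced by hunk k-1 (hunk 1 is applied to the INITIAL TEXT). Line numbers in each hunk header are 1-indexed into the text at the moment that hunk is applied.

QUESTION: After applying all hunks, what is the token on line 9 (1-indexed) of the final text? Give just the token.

Answer: bysue

Derivation:
Hunk 1: at line 8 remove [rvg,ddorz,gbb] add [ojmnv] -> 11 lines: qzd cwge sajhd poo jac mpy bysue echx ojmnv vlt ejhi
Hunk 2: at line 2 remove [poo,jac,mpy] add [paci,nykl,kcx] -> 11 lines: qzd cwge sajhd paci nykl kcx bysue echx ojmnv vlt ejhi
Hunk 3: at line 7 remove [echx,ojmnv] add [rmrot,psqso] -> 11 lines: qzd cwge sajhd paci nykl kcx bysue rmrot psqso vlt ejhi
Hunk 4: at line 3 remove [paci] add [wnc,uquo] -> 12 lines: qzd cwge sajhd wnc uquo nykl kcx bysue rmrot psqso vlt ejhi
Hunk 5: at line 1 remove [cwge,sajhd,wnc] add [mud,adh] -> 11 lines: qzd mud adh uquo nykl kcx bysue rmrot psqso vlt ejhi
Hunk 6: at line 1 remove [mud] add [bdzz,gaiz,xwp] -> 13 lines: qzd bdzz gaiz xwp adh uquo nykl kcx bysue rmrot psqso vlt ejhi
Final line 9: bysue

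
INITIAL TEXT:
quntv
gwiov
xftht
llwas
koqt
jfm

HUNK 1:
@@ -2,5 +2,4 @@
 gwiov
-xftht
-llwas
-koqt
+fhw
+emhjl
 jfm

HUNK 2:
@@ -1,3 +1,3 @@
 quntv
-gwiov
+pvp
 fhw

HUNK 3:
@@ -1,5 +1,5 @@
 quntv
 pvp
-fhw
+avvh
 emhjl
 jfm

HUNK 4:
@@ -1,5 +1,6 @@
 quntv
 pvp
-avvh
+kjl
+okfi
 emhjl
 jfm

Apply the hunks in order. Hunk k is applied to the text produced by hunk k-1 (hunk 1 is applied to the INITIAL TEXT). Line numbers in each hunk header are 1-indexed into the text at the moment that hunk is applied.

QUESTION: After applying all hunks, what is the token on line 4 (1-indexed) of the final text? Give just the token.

Answer: okfi

Derivation:
Hunk 1: at line 2 remove [xftht,llwas,koqt] add [fhw,emhjl] -> 5 lines: quntv gwiov fhw emhjl jfm
Hunk 2: at line 1 remove [gwiov] add [pvp] -> 5 lines: quntv pvp fhw emhjl jfm
Hunk 3: at line 1 remove [fhw] add [avvh] -> 5 lines: quntv pvp avvh emhjl jfm
Hunk 4: at line 1 remove [avvh] add [kjl,okfi] -> 6 lines: quntv pvp kjl okfi emhjl jfm
Final line 4: okfi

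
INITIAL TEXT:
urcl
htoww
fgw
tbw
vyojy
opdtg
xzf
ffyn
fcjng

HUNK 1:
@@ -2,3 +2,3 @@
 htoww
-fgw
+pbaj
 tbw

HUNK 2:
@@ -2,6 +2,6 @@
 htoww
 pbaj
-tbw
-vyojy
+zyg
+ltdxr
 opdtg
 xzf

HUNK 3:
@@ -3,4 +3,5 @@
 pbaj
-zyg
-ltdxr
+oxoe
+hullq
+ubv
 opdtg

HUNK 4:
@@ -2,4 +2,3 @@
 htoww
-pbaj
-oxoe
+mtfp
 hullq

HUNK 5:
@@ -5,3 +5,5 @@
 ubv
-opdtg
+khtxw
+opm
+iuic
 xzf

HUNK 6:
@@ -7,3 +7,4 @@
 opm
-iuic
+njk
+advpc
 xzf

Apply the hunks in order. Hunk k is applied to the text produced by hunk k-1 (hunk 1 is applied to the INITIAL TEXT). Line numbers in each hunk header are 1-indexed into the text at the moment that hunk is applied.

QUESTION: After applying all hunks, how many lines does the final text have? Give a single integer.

Answer: 12

Derivation:
Hunk 1: at line 2 remove [fgw] add [pbaj] -> 9 lines: urcl htoww pbaj tbw vyojy opdtg xzf ffyn fcjng
Hunk 2: at line 2 remove [tbw,vyojy] add [zyg,ltdxr] -> 9 lines: urcl htoww pbaj zyg ltdxr opdtg xzf ffyn fcjng
Hunk 3: at line 3 remove [zyg,ltdxr] add [oxoe,hullq,ubv] -> 10 lines: urcl htoww pbaj oxoe hullq ubv opdtg xzf ffyn fcjng
Hunk 4: at line 2 remove [pbaj,oxoe] add [mtfp] -> 9 lines: urcl htoww mtfp hullq ubv opdtg xzf ffyn fcjng
Hunk 5: at line 5 remove [opdtg] add [khtxw,opm,iuic] -> 11 lines: urcl htoww mtfp hullq ubv khtxw opm iuic xzf ffyn fcjng
Hunk 6: at line 7 remove [iuic] add [njk,advpc] -> 12 lines: urcl htoww mtfp hullq ubv khtxw opm njk advpc xzf ffyn fcjng
Final line count: 12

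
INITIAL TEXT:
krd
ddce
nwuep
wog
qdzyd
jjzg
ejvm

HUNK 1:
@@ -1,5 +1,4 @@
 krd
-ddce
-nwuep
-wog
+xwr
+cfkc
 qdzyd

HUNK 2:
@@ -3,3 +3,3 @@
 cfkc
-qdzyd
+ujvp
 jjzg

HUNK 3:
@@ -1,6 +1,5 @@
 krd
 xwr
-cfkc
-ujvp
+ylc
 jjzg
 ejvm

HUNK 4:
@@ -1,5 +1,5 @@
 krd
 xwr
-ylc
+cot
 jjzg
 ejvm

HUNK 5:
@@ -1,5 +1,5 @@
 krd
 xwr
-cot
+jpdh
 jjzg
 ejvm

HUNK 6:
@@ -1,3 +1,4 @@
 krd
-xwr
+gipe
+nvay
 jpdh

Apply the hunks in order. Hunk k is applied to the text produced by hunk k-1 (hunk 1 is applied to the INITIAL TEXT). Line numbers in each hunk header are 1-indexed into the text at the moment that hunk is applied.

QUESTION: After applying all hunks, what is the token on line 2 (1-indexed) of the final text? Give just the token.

Hunk 1: at line 1 remove [ddce,nwuep,wog] add [xwr,cfkc] -> 6 lines: krd xwr cfkc qdzyd jjzg ejvm
Hunk 2: at line 3 remove [qdzyd] add [ujvp] -> 6 lines: krd xwr cfkc ujvp jjzg ejvm
Hunk 3: at line 1 remove [cfkc,ujvp] add [ylc] -> 5 lines: krd xwr ylc jjzg ejvm
Hunk 4: at line 1 remove [ylc] add [cot] -> 5 lines: krd xwr cot jjzg ejvm
Hunk 5: at line 1 remove [cot] add [jpdh] -> 5 lines: krd xwr jpdh jjzg ejvm
Hunk 6: at line 1 remove [xwr] add [gipe,nvay] -> 6 lines: krd gipe nvay jpdh jjzg ejvm
Final line 2: gipe

Answer: gipe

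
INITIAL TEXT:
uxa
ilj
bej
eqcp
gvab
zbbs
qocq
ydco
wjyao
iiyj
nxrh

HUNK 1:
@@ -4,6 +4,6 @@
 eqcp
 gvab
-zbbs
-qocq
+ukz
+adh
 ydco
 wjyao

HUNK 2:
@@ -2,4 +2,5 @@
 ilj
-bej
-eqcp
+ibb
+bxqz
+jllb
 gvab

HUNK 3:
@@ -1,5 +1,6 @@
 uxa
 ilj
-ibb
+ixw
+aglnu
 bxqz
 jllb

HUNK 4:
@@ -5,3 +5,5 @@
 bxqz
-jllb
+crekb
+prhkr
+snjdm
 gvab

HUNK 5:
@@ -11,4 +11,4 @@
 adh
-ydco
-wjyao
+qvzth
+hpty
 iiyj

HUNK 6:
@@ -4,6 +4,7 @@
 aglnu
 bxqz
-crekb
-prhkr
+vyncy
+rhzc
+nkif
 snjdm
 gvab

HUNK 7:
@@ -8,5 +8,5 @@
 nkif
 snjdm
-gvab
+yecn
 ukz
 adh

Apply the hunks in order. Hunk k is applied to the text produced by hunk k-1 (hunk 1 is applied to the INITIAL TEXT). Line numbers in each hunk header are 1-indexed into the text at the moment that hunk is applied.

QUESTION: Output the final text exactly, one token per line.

Hunk 1: at line 4 remove [zbbs,qocq] add [ukz,adh] -> 11 lines: uxa ilj bej eqcp gvab ukz adh ydco wjyao iiyj nxrh
Hunk 2: at line 2 remove [bej,eqcp] add [ibb,bxqz,jllb] -> 12 lines: uxa ilj ibb bxqz jllb gvab ukz adh ydco wjyao iiyj nxrh
Hunk 3: at line 1 remove [ibb] add [ixw,aglnu] -> 13 lines: uxa ilj ixw aglnu bxqz jllb gvab ukz adh ydco wjyao iiyj nxrh
Hunk 4: at line 5 remove [jllb] add [crekb,prhkr,snjdm] -> 15 lines: uxa ilj ixw aglnu bxqz crekb prhkr snjdm gvab ukz adh ydco wjyao iiyj nxrh
Hunk 5: at line 11 remove [ydco,wjyao] add [qvzth,hpty] -> 15 lines: uxa ilj ixw aglnu bxqz crekb prhkr snjdm gvab ukz adh qvzth hpty iiyj nxrh
Hunk 6: at line 4 remove [crekb,prhkr] add [vyncy,rhzc,nkif] -> 16 lines: uxa ilj ixw aglnu bxqz vyncy rhzc nkif snjdm gvab ukz adh qvzth hpty iiyj nxrh
Hunk 7: at line 8 remove [gvab] add [yecn] -> 16 lines: uxa ilj ixw aglnu bxqz vyncy rhzc nkif snjdm yecn ukz adh qvzth hpty iiyj nxrh

Answer: uxa
ilj
ixw
aglnu
bxqz
vyncy
rhzc
nkif
snjdm
yecn
ukz
adh
qvzth
hpty
iiyj
nxrh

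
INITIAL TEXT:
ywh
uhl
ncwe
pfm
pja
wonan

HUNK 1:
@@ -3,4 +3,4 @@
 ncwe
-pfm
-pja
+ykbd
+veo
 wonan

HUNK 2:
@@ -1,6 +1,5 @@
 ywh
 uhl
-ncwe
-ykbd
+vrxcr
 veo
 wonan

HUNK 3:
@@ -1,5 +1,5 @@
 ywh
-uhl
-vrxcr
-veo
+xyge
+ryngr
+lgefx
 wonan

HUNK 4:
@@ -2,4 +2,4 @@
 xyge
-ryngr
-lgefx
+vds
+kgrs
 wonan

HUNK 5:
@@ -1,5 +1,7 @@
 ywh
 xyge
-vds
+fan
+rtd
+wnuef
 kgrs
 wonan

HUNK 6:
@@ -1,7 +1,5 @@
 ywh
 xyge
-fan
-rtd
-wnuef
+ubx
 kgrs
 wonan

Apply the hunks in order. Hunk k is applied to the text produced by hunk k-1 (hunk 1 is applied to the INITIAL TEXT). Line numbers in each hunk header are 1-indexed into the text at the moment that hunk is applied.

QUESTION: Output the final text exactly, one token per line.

Hunk 1: at line 3 remove [pfm,pja] add [ykbd,veo] -> 6 lines: ywh uhl ncwe ykbd veo wonan
Hunk 2: at line 1 remove [ncwe,ykbd] add [vrxcr] -> 5 lines: ywh uhl vrxcr veo wonan
Hunk 3: at line 1 remove [uhl,vrxcr,veo] add [xyge,ryngr,lgefx] -> 5 lines: ywh xyge ryngr lgefx wonan
Hunk 4: at line 2 remove [ryngr,lgefx] add [vds,kgrs] -> 5 lines: ywh xyge vds kgrs wonan
Hunk 5: at line 1 remove [vds] add [fan,rtd,wnuef] -> 7 lines: ywh xyge fan rtd wnuef kgrs wonan
Hunk 6: at line 1 remove [fan,rtd,wnuef] add [ubx] -> 5 lines: ywh xyge ubx kgrs wonan

Answer: ywh
xyge
ubx
kgrs
wonan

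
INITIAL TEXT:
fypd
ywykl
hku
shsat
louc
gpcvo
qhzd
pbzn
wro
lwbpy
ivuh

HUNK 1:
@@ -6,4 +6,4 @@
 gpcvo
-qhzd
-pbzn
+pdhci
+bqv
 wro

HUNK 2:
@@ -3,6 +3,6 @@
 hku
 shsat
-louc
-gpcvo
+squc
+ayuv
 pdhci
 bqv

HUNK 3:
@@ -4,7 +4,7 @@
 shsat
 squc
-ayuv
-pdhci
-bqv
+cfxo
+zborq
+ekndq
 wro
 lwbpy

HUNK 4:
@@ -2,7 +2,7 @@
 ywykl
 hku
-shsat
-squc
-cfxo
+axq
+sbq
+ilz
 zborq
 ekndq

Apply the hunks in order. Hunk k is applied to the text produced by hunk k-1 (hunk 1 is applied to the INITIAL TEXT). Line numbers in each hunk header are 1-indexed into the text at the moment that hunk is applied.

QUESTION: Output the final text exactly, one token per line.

Answer: fypd
ywykl
hku
axq
sbq
ilz
zborq
ekndq
wro
lwbpy
ivuh

Derivation:
Hunk 1: at line 6 remove [qhzd,pbzn] add [pdhci,bqv] -> 11 lines: fypd ywykl hku shsat louc gpcvo pdhci bqv wro lwbpy ivuh
Hunk 2: at line 3 remove [louc,gpcvo] add [squc,ayuv] -> 11 lines: fypd ywykl hku shsat squc ayuv pdhci bqv wro lwbpy ivuh
Hunk 3: at line 4 remove [ayuv,pdhci,bqv] add [cfxo,zborq,ekndq] -> 11 lines: fypd ywykl hku shsat squc cfxo zborq ekndq wro lwbpy ivuh
Hunk 4: at line 2 remove [shsat,squc,cfxo] add [axq,sbq,ilz] -> 11 lines: fypd ywykl hku axq sbq ilz zborq ekndq wro lwbpy ivuh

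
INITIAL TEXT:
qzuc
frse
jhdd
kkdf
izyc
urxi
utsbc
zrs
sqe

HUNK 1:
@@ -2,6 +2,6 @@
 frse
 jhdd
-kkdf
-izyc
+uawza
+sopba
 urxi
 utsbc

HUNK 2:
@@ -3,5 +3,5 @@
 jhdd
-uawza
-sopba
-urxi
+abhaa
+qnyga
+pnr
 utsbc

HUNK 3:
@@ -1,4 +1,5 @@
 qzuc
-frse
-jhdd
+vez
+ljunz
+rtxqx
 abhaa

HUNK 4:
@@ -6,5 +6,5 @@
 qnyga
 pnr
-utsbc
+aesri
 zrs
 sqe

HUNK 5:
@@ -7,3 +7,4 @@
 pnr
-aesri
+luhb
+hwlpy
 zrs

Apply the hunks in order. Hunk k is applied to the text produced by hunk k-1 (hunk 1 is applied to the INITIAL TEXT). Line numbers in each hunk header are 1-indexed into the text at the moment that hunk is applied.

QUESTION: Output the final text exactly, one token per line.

Answer: qzuc
vez
ljunz
rtxqx
abhaa
qnyga
pnr
luhb
hwlpy
zrs
sqe

Derivation:
Hunk 1: at line 2 remove [kkdf,izyc] add [uawza,sopba] -> 9 lines: qzuc frse jhdd uawza sopba urxi utsbc zrs sqe
Hunk 2: at line 3 remove [uawza,sopba,urxi] add [abhaa,qnyga,pnr] -> 9 lines: qzuc frse jhdd abhaa qnyga pnr utsbc zrs sqe
Hunk 3: at line 1 remove [frse,jhdd] add [vez,ljunz,rtxqx] -> 10 lines: qzuc vez ljunz rtxqx abhaa qnyga pnr utsbc zrs sqe
Hunk 4: at line 6 remove [utsbc] add [aesri] -> 10 lines: qzuc vez ljunz rtxqx abhaa qnyga pnr aesri zrs sqe
Hunk 5: at line 7 remove [aesri] add [luhb,hwlpy] -> 11 lines: qzuc vez ljunz rtxqx abhaa qnyga pnr luhb hwlpy zrs sqe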